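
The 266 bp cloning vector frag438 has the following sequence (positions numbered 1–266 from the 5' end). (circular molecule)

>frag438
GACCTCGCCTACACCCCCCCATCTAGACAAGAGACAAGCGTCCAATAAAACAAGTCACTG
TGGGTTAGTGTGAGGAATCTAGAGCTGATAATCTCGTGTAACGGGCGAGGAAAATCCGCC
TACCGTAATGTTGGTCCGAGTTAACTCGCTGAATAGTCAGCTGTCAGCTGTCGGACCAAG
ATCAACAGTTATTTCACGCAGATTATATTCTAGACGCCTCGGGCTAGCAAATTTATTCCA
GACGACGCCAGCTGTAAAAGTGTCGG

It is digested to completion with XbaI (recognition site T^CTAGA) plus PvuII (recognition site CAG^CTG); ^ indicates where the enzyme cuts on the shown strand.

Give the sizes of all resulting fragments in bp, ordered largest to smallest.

XbaI sites (TCTAGA) start at positions 22, 78, 209.
XbaI cuts after the first base of each site, so after positions 22, 78, 209.
PvuII sites (CAGCTG) start at positions 158, 165, 249.
PvuII cuts after base 3 of each site, so after positions 160, 167, 251.
Combined cut positions: 22, 78, 160, 167, 209, 251.
Circular molecule, 6 cuts → 6 fragments:
  23–78 → 56 bp
  79–160 → 82 bp
  161–167 → 7 bp
  168–209 → 42 bp
  210–251 → 42 bp
  252–266 then 1–22 → 15 + 22 = 37 bp
Sorted largest to smallest: 82, 56, 42, 42, 37, 7 bp.

82, 56, 42, 42, 37, 7 bp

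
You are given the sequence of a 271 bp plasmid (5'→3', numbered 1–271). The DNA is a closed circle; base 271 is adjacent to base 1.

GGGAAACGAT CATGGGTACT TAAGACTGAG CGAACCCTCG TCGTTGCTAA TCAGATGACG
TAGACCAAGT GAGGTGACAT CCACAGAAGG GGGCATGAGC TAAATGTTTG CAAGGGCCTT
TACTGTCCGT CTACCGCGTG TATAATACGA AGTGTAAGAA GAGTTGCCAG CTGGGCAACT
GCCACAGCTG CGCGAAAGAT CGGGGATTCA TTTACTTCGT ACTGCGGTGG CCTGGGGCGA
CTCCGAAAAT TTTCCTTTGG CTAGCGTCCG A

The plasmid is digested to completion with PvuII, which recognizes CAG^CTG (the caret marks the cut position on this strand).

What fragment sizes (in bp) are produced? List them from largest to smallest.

PvuII sites (CAGCTG) start at positions 168, 185.
PvuII cuts after base 3 of each site, so after positions 170, 187.
Circular molecule, 2 cuts → 2 fragments:
  171–187 → 17 bp
  188–271 then 1–170 → 84 + 170 = 254 bp
Sorted largest to smallest: 254, 17 bp.

254, 17 bp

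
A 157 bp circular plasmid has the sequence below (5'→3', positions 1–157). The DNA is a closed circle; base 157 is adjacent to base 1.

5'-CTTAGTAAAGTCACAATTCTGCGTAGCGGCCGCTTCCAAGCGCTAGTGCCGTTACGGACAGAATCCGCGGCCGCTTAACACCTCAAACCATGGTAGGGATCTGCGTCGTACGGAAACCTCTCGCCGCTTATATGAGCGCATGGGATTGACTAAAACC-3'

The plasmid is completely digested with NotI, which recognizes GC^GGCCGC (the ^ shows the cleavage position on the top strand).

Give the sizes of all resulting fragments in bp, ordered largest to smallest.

116, 41 bp

NotI sites (GCGGCCGC) start at positions 26, 67.
NotI cuts after base 2 of each site, so after positions 27, 68.
Circular molecule, 2 cuts → 2 fragments:
  28–68 → 41 bp
  69–157 then 1–27 → 89 + 27 = 116 bp
Sorted largest to smallest: 116, 41 bp.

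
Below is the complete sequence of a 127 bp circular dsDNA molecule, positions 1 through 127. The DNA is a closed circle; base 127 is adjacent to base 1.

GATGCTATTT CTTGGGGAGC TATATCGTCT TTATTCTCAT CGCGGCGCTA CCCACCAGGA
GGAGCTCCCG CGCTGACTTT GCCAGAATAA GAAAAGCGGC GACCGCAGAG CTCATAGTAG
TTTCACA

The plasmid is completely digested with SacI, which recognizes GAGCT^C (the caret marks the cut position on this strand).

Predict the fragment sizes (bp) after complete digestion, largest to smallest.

81, 46 bp

SacI sites (GAGCTC) start at positions 62, 108.
SacI cuts after base 5 of each site (before the last base), so after positions 66, 112.
Circular molecule, 2 cuts → 2 fragments:
  67–112 → 46 bp
  113–127 then 1–66 → 15 + 66 = 81 bp
Sorted largest to smallest: 81, 46 bp.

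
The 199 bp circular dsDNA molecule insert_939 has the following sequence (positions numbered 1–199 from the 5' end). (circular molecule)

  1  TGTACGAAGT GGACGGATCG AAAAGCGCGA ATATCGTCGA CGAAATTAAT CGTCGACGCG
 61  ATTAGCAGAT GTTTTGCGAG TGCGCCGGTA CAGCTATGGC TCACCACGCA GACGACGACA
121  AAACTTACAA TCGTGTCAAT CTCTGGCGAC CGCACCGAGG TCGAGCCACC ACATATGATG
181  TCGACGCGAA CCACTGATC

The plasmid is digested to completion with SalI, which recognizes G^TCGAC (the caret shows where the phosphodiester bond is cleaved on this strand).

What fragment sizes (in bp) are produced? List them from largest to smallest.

SalI sites (GTCGAC) start at positions 36, 52, 180.
SalI cuts after the first base of each site, so after positions 36, 52, 180.
Circular molecule, 3 cuts → 3 fragments:
  37–52 → 16 bp
  53–180 → 128 bp
  181–199 then 1–36 → 19 + 36 = 55 bp
Sorted largest to smallest: 128, 55, 16 bp.

128, 55, 16 bp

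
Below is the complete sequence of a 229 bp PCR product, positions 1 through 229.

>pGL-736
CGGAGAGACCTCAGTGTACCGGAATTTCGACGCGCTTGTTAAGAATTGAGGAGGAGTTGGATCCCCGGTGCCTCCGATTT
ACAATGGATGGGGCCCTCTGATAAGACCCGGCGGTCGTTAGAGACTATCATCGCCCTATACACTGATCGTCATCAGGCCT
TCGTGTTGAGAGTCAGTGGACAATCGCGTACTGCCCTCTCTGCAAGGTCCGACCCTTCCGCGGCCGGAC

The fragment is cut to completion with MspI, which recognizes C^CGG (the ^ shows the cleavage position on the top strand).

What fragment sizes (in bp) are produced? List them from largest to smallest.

MspI sites (CCGG) start at positions 19, 65, 108, 224.
MspI cuts after the first base of each site, so after positions 19, 65, 108, 224.
Linear molecule, 4 cuts → 5 fragments:
  1–19 → 19 bp
  20–65 → 46 bp
  66–108 → 43 bp
  109–224 → 116 bp
  225–229 → 5 bp
Sorted largest to smallest: 116, 46, 43, 19, 5 bp.

116, 46, 43, 19, 5 bp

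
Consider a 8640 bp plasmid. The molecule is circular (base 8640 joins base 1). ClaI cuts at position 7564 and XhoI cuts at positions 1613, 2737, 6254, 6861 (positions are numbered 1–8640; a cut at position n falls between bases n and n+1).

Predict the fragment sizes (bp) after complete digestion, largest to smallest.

Combined cut positions (sorted): 1613, 2737, 6254, 6861, 7564.
Circular molecule, 5 cuts → 5 fragments:
  2737 − 1613 = 1124 bp
  6254 − 2737 = 3517 bp
  6861 − 6254 = 607 bp
  7564 − 6861 = 703 bp
  wrap: 8640 − 7564 + 1613 = 2689 bp
Sorted largest to smallest: 3517, 2689, 1124, 703, 607 bp.

3517, 2689, 1124, 703, 607 bp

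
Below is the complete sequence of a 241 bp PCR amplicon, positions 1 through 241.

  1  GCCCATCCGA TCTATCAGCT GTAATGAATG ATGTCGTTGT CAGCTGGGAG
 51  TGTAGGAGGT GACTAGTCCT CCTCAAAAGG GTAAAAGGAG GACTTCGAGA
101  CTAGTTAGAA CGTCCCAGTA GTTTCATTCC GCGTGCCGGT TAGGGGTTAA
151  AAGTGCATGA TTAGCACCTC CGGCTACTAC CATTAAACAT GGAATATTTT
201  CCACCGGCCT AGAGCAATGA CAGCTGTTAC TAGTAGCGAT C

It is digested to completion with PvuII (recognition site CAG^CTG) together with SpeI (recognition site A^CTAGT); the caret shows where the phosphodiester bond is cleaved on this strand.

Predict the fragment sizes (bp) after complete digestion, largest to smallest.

PvuII sites (CAGCTG) start at positions 16, 41, 221.
PvuII cuts after base 3 of each site, so after positions 18, 43, 223.
SpeI sites (ACTAGT) start at positions 62, 100, 229.
SpeI cuts after the first base of each site, so after positions 62, 100, 229.
Combined cut positions: 18, 43, 62, 100, 223, 229.
Linear molecule, 6 cuts → 7 fragments:
  1–18 → 18 bp
  19–43 → 25 bp
  44–62 → 19 bp
  63–100 → 38 bp
  101–223 → 123 bp
  224–229 → 6 bp
  230–241 → 12 bp
Sorted largest to smallest: 123, 38, 25, 19, 18, 12, 6 bp.

123, 38, 25, 19, 18, 12, 6 bp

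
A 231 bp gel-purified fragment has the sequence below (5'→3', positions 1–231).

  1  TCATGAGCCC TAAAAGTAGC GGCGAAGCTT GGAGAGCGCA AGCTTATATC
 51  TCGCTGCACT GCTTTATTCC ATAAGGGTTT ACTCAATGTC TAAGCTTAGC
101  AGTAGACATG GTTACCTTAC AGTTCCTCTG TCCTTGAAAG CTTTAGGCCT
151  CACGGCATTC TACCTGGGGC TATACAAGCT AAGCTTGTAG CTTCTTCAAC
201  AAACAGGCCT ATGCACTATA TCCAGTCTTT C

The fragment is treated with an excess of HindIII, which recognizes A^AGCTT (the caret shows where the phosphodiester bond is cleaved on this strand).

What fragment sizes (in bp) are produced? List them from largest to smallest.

52, 50, 46, 43, 25, 15 bp

HindIII sites (AAGCTT) start at positions 25, 40, 92, 138, 181.
HindIII cuts after the first base of each site, so after positions 25, 40, 92, 138, 181.
Linear molecule, 5 cuts → 6 fragments:
  1–25 → 25 bp
  26–40 → 15 bp
  41–92 → 52 bp
  93–138 → 46 bp
  139–181 → 43 bp
  182–231 → 50 bp
Sorted largest to smallest: 52, 50, 46, 43, 25, 15 bp.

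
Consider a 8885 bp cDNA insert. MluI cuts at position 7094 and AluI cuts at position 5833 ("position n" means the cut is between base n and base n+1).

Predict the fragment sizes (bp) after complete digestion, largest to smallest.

Combined cut positions (sorted): 5833, 7094.
Linear molecule, 2 cuts → 3 fragments:
  5833 − 0 = 5833 bp
  7094 − 5833 = 1261 bp
  8885 − 7094 = 1791 bp
Sorted largest to smallest: 5833, 1791, 1261 bp.

5833, 1791, 1261 bp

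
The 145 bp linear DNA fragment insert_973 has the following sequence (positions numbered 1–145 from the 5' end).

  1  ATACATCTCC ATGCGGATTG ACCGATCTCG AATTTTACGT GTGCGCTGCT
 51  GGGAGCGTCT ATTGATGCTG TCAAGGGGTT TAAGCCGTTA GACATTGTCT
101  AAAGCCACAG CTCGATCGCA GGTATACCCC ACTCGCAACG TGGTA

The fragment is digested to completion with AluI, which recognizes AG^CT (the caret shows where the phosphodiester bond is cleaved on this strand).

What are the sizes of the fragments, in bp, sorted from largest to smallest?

110, 35 bp

The AluI site (AGCT) starts at position 109.
AluI cuts after base 2 of each site, so after position 110.
Linear molecule, 1 cut → 2 fragments:
  1–110 → 110 bp
  111–145 → 35 bp
Sorted largest to smallest: 110, 35 bp.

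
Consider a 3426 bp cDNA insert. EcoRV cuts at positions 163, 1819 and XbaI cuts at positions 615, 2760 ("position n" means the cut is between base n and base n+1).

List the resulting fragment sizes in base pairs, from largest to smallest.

Combined cut positions (sorted): 163, 615, 1819, 2760.
Linear molecule, 4 cuts → 5 fragments:
  163 − 0 = 163 bp
  615 − 163 = 452 bp
  1819 − 615 = 1204 bp
  2760 − 1819 = 941 bp
  3426 − 2760 = 666 bp
Sorted largest to smallest: 1204, 941, 666, 452, 163 bp.

1204, 941, 666, 452, 163 bp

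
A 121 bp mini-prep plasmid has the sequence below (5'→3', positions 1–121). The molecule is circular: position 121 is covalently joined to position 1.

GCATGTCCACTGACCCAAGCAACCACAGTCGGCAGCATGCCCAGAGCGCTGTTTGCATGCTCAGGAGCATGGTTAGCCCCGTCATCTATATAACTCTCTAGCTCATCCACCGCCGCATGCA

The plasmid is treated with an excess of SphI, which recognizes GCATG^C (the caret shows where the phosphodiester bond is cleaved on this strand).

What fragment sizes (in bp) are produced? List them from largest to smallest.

60, 41, 20 bp

SphI sites (GCATGC) start at positions 35, 55, 115.
SphI cuts after base 5 of each site (before the last base), so after positions 39, 59, 119.
Circular molecule, 3 cuts → 3 fragments:
  40–59 → 20 bp
  60–119 → 60 bp
  120–121 then 1–39 → 2 + 39 = 41 bp
Sorted largest to smallest: 60, 41, 20 bp.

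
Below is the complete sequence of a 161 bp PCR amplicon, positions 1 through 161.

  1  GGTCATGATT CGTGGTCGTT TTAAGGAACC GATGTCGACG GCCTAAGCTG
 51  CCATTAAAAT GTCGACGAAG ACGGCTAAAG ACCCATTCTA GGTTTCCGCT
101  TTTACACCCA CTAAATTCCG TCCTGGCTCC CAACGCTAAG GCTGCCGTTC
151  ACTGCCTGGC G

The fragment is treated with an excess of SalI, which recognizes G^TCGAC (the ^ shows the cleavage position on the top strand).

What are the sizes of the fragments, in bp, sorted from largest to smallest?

SalI sites (GTCGAC) start at positions 34, 61.
SalI cuts after the first base of each site, so after positions 34, 61.
Linear molecule, 2 cuts → 3 fragments:
  1–34 → 34 bp
  35–61 → 27 bp
  62–161 → 100 bp
Sorted largest to smallest: 100, 34, 27 bp.

100, 34, 27 bp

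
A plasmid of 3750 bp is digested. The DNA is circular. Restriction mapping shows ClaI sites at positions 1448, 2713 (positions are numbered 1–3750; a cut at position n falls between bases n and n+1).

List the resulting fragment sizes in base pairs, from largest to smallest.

Circular molecule, 2 cuts → 2 fragments:
  2713 − 1448 = 1265 bp
  wrap: 3750 − 2713 + 1448 = 2485 bp
Sorted largest to smallest: 2485, 1265 bp.

2485, 1265 bp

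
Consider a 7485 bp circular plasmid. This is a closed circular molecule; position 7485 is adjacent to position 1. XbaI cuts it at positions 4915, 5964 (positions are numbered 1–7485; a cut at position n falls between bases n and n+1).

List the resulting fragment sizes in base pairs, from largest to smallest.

6436, 1049 bp

Circular molecule, 2 cuts → 2 fragments:
  5964 − 4915 = 1049 bp
  wrap: 7485 − 5964 + 4915 = 6436 bp
Sorted largest to smallest: 6436, 1049 bp.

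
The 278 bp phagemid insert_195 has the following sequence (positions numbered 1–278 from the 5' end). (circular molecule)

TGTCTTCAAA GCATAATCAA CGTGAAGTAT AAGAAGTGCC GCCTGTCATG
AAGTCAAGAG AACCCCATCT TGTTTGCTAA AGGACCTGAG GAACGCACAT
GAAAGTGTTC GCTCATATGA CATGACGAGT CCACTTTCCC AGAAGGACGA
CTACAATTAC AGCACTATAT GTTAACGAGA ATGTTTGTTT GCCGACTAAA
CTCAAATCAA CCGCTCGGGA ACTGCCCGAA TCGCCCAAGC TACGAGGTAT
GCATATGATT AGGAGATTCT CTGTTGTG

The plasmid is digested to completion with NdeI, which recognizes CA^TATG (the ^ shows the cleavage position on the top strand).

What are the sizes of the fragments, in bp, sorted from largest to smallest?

140, 138 bp

NdeI sites (CATATG) start at positions 114, 252.
NdeI cuts after base 2 of each site, so after positions 115, 253.
Circular molecule, 2 cuts → 2 fragments:
  116–253 → 138 bp
  254–278 then 1–115 → 25 + 115 = 140 bp
Sorted largest to smallest: 140, 138 bp.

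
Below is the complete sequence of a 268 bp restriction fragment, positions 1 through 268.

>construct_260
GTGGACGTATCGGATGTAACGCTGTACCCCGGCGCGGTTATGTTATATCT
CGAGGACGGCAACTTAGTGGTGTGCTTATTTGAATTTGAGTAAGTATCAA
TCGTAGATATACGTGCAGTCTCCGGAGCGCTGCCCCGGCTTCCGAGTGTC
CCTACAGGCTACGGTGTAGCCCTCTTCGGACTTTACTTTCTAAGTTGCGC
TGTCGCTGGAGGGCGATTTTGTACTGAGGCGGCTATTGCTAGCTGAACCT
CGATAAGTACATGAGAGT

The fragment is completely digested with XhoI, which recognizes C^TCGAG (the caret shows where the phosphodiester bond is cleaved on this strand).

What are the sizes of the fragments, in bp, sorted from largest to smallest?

The XhoI site (CTCGAG) starts at position 49.
XhoI cuts after the first base of each site, so after position 49.
Linear molecule, 1 cut → 2 fragments:
  1–49 → 49 bp
  50–268 → 219 bp
Sorted largest to smallest: 219, 49 bp.

219, 49 bp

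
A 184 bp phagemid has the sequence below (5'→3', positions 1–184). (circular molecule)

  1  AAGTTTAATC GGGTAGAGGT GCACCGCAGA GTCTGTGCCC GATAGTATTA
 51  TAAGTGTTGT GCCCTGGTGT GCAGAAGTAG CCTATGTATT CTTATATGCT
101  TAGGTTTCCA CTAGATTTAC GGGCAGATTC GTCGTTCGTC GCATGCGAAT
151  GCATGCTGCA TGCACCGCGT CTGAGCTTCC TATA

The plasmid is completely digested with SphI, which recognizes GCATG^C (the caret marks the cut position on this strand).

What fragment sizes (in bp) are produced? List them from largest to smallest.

SphI sites (GCATGC) start at positions 141, 151, 158.
SphI cuts after base 5 of each site (before the last base), so after positions 145, 155, 162.
Circular molecule, 3 cuts → 3 fragments:
  146–155 → 10 bp
  156–162 → 7 bp
  163–184 then 1–145 → 22 + 145 = 167 bp
Sorted largest to smallest: 167, 10, 7 bp.

167, 10, 7 bp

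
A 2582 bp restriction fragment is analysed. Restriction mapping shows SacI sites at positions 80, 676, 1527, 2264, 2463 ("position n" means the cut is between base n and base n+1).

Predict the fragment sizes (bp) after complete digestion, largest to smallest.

851, 737, 596, 199, 119, 80 bp

Linear molecule, 5 cuts → 6 fragments:
  80 − 0 = 80 bp
  676 − 80 = 596 bp
  1527 − 676 = 851 bp
  2264 − 1527 = 737 bp
  2463 − 2264 = 199 bp
  2582 − 2463 = 119 bp
Sorted largest to smallest: 851, 737, 596, 199, 119, 80 bp.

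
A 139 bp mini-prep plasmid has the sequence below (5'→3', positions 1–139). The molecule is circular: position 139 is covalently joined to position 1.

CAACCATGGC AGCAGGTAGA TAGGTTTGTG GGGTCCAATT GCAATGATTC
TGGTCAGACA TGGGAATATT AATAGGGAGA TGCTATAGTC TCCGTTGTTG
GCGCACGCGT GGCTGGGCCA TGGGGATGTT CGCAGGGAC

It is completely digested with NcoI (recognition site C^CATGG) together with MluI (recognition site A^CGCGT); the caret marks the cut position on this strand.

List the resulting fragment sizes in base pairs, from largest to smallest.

NcoI sites (CCATGG) start at positions 4, 118.
NcoI cuts after the first base of each site, so after positions 4, 118.
The MluI site (ACGCGT) starts at position 105.
MluI cuts after the first base of each site, so after position 105.
Combined cut positions: 4, 105, 118.
Circular molecule, 3 cuts → 3 fragments:
  5–105 → 101 bp
  106–118 → 13 bp
  119–139 then 1–4 → 21 + 4 = 25 bp
Sorted largest to smallest: 101, 25, 13 bp.

101, 25, 13 bp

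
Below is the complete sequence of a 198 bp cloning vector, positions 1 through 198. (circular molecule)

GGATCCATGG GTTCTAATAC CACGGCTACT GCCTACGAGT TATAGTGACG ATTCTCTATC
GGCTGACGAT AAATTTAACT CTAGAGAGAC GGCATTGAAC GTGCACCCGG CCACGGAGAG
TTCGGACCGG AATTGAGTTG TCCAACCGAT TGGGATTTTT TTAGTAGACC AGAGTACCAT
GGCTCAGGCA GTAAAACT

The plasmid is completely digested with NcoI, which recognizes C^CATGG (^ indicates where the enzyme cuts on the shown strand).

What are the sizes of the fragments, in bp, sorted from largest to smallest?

172, 26 bp

NcoI sites (CCATGG) start at positions 5, 177.
NcoI cuts after the first base of each site, so after positions 5, 177.
Circular molecule, 2 cuts → 2 fragments:
  6–177 → 172 bp
  178–198 then 1–5 → 21 + 5 = 26 bp
Sorted largest to smallest: 172, 26 bp.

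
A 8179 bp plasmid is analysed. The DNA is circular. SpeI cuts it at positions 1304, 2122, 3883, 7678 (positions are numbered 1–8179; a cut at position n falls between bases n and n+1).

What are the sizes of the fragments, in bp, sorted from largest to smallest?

Circular molecule, 4 cuts → 4 fragments:
  2122 − 1304 = 818 bp
  3883 − 2122 = 1761 bp
  7678 − 3883 = 3795 bp
  wrap: 8179 − 7678 + 1304 = 1805 bp
Sorted largest to smallest: 3795, 1805, 1761, 818 bp.

3795, 1805, 1761, 818 bp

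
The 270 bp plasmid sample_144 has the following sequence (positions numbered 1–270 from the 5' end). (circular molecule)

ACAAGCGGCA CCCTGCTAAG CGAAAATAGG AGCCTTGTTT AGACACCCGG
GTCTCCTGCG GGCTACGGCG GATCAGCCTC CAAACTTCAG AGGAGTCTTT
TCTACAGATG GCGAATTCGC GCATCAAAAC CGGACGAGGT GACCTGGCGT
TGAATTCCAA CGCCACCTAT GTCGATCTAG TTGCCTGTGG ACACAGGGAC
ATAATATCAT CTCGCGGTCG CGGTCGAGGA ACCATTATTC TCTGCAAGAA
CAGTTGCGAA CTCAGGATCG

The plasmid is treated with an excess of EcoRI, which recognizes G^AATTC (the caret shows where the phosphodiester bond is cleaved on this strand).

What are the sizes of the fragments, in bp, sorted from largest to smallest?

EcoRI sites (GAATTC) start at positions 113, 152.
EcoRI cuts after the first base of each site, so after positions 113, 152.
Circular molecule, 2 cuts → 2 fragments:
  114–152 → 39 bp
  153–270 then 1–113 → 118 + 113 = 231 bp
Sorted largest to smallest: 231, 39 bp.

231, 39 bp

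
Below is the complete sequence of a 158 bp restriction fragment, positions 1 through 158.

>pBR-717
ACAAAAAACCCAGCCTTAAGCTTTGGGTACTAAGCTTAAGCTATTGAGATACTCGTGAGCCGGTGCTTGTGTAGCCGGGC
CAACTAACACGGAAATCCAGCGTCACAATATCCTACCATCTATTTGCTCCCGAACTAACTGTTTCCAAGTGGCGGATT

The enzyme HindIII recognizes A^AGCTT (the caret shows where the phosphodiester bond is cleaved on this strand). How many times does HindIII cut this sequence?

AAGCTT occurs starting at positions 18, 32.
HindIII cuts at 2 sites.

2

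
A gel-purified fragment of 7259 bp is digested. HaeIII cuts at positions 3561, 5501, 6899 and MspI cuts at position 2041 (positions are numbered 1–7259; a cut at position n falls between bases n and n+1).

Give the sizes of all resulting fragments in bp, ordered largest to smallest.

2041, 1940, 1520, 1398, 360 bp

Combined cut positions (sorted): 2041, 3561, 5501, 6899.
Linear molecule, 4 cuts → 5 fragments:
  2041 − 0 = 2041 bp
  3561 − 2041 = 1520 bp
  5501 − 3561 = 1940 bp
  6899 − 5501 = 1398 bp
  7259 − 6899 = 360 bp
Sorted largest to smallest: 2041, 1940, 1520, 1398, 360 bp.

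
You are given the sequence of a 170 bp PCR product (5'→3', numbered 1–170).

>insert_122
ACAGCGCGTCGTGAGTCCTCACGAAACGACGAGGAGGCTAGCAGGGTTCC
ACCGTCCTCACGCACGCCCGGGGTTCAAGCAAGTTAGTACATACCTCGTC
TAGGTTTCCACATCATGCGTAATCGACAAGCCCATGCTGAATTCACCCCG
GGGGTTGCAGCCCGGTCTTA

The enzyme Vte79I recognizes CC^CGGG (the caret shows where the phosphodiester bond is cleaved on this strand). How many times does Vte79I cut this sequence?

CCCGGG occurs starting at positions 67, 147.
Vte79I cuts at 2 sites.

2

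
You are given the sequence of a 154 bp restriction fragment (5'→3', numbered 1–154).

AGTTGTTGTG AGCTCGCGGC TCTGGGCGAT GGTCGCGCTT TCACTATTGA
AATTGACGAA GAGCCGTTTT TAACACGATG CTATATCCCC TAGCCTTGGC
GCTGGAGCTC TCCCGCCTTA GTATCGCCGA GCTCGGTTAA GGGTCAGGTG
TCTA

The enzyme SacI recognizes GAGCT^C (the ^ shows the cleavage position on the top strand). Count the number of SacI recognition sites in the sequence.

GAGCTC occurs starting at positions 10, 105, 129.
SacI cuts at 3 sites.

3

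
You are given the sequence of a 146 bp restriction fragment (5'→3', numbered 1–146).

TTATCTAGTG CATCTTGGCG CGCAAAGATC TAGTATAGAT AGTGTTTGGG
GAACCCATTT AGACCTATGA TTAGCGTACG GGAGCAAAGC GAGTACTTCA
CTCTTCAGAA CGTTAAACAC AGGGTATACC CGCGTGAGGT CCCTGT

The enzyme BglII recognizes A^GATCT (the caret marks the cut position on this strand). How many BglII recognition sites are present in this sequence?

AGATCT occurs starting at position 26.
BglII cuts at 1 site.

1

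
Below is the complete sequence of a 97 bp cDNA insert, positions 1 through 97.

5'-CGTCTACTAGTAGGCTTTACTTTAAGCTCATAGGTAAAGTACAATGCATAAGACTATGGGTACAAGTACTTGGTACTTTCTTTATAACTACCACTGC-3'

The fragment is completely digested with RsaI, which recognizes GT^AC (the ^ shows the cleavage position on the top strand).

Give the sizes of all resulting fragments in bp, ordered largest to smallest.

40, 23, 21, 7, 6 bp

RsaI sites (GTAC) start at positions 39, 60, 66, 73.
RsaI cuts after base 2 of each site, so after positions 40, 61, 67, 74.
Linear molecule, 4 cuts → 5 fragments:
  1–40 → 40 bp
  41–61 → 21 bp
  62–67 → 6 bp
  68–74 → 7 bp
  75–97 → 23 bp
Sorted largest to smallest: 40, 23, 21, 7, 6 bp.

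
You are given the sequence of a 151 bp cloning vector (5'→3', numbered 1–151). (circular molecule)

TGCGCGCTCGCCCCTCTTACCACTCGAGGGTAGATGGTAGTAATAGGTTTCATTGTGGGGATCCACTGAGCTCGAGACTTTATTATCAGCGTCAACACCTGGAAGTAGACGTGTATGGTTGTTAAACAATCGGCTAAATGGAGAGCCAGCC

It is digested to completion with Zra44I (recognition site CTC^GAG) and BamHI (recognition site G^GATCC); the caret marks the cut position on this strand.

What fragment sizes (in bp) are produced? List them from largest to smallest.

Zra44I sites (CTCGAG) start at positions 23, 71.
Zra44I cuts after base 3 of each site, so after positions 25, 73.
The BamHI site (GGATCC) starts at position 59.
BamHI cuts after the first base of each site, so after position 59.
Combined cut positions: 25, 59, 73.
Circular molecule, 3 cuts → 3 fragments:
  26–59 → 34 bp
  60–73 → 14 bp
  74–151 then 1–25 → 78 + 25 = 103 bp
Sorted largest to smallest: 103, 34, 14 bp.

103, 34, 14 bp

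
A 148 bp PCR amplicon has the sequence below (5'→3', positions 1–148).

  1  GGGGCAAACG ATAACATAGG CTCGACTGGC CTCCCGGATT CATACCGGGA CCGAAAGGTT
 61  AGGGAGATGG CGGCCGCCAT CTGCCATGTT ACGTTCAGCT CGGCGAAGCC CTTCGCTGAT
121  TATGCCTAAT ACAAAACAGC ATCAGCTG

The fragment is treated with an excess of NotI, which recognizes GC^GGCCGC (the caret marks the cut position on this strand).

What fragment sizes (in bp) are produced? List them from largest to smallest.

The NotI site (GCGGCCGC) starts at position 70.
NotI cuts after base 2 of each site, so after position 71.
Linear molecule, 1 cut → 2 fragments:
  1–71 → 71 bp
  72–148 → 77 bp
Sorted largest to smallest: 77, 71 bp.

77, 71 bp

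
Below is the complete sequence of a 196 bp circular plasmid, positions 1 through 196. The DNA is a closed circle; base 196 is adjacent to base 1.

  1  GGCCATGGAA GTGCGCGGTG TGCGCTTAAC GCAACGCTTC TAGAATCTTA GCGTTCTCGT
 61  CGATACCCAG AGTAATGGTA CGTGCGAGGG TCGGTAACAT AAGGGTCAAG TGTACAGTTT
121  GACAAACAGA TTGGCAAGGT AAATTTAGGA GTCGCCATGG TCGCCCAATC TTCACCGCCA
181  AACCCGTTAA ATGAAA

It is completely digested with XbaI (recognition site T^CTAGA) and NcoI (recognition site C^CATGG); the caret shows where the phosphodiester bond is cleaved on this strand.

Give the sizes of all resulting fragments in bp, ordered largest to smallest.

116, 44, 36 bp

The XbaI site (TCTAGA) starts at position 39.
XbaI cuts after the first base of each site, so after position 39.
NcoI sites (CCATGG) start at positions 3, 155.
NcoI cuts after the first base of each site, so after positions 3, 155.
Combined cut positions: 3, 39, 155.
Circular molecule, 3 cuts → 3 fragments:
  4–39 → 36 bp
  40–155 → 116 bp
  156–196 then 1–3 → 41 + 3 = 44 bp
Sorted largest to smallest: 116, 44, 36 bp.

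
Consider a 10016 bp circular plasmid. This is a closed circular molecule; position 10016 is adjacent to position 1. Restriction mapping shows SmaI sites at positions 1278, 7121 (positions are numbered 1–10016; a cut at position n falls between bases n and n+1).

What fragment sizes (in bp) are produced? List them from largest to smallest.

Circular molecule, 2 cuts → 2 fragments:
  7121 − 1278 = 5843 bp
  wrap: 10016 − 7121 + 1278 = 4173 bp
Sorted largest to smallest: 5843, 4173 bp.

5843, 4173 bp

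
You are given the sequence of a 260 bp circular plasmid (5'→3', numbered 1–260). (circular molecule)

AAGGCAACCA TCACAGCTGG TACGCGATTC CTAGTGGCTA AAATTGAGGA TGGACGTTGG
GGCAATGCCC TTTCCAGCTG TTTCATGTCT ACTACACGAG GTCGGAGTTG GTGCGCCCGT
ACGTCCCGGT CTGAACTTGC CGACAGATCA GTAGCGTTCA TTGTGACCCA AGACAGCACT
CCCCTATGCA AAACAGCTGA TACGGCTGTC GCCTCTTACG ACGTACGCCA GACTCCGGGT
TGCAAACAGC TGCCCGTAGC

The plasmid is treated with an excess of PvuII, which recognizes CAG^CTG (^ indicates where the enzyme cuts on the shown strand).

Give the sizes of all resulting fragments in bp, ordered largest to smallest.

119, 61, 53, 27 bp

PvuII sites (CAGCTG) start at positions 14, 75, 194, 247.
PvuII cuts after base 3 of each site, so after positions 16, 77, 196, 249.
Circular molecule, 4 cuts → 4 fragments:
  17–77 → 61 bp
  78–196 → 119 bp
  197–249 → 53 bp
  250–260 then 1–16 → 11 + 16 = 27 bp
Sorted largest to smallest: 119, 61, 53, 27 bp.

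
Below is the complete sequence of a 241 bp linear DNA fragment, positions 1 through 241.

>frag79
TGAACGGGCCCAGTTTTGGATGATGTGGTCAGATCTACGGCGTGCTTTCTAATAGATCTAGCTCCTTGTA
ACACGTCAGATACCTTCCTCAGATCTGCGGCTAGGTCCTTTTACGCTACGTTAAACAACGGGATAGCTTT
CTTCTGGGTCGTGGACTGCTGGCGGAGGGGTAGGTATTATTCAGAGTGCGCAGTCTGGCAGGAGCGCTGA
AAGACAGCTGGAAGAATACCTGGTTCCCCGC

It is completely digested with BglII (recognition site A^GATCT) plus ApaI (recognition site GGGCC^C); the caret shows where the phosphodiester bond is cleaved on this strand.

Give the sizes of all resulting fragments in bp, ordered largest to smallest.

BglII sites (AGATCT) start at positions 31, 54, 91.
BglII cuts after the first base of each site, so after positions 31, 54, 91.
The ApaI site (GGGCCC) starts at position 6.
ApaI cuts after base 5 of each site (before the last base), so after position 10.
Combined cut positions: 10, 31, 54, 91.
Linear molecule, 4 cuts → 5 fragments:
  1–10 → 10 bp
  11–31 → 21 bp
  32–54 → 23 bp
  55–91 → 37 bp
  92–241 → 150 bp
Sorted largest to smallest: 150, 37, 23, 21, 10 bp.

150, 37, 23, 21, 10 bp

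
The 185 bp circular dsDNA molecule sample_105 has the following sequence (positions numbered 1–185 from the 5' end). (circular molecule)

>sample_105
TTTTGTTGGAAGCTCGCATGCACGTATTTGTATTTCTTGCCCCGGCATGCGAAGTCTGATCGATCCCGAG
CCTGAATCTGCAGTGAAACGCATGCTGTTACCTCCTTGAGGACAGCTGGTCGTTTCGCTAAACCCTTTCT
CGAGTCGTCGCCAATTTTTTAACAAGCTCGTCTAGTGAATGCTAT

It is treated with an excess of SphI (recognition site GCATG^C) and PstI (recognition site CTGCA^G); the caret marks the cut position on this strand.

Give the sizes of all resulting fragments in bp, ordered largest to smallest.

SphI sites (GCATGC) start at positions 16, 45, 90.
SphI cuts after base 5 of each site (before the last base), so after positions 20, 49, 94.
The PstI site (CTGCAG) starts at position 78.
PstI cuts after base 5 of each site (before the last base), so after position 82.
Combined cut positions: 20, 49, 82, 94.
Circular molecule, 4 cuts → 4 fragments:
  21–49 → 29 bp
  50–82 → 33 bp
  83–94 → 12 bp
  95–185 then 1–20 → 91 + 20 = 111 bp
Sorted largest to smallest: 111, 33, 29, 12 bp.

111, 33, 29, 12 bp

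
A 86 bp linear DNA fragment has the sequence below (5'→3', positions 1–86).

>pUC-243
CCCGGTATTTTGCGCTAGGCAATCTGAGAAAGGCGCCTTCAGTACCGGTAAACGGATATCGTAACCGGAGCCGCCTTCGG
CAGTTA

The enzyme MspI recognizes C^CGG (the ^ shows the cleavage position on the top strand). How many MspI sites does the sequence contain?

CCGG occurs starting at positions 2, 45, 65.
MspI cuts at 3 sites.

3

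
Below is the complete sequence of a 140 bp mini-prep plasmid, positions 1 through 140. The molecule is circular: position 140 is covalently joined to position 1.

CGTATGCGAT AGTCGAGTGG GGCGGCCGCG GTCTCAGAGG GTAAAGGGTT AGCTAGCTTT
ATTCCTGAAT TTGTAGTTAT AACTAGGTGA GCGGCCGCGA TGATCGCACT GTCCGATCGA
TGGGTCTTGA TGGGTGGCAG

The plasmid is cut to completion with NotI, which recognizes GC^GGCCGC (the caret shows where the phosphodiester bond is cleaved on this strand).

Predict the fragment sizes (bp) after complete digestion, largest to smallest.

NotI sites (GCGGCCGC) start at positions 22, 91.
NotI cuts after base 2 of each site, so after positions 23, 92.
Circular molecule, 2 cuts → 2 fragments:
  24–92 → 69 bp
  93–140 then 1–23 → 48 + 23 = 71 bp
Sorted largest to smallest: 71, 69 bp.

71, 69 bp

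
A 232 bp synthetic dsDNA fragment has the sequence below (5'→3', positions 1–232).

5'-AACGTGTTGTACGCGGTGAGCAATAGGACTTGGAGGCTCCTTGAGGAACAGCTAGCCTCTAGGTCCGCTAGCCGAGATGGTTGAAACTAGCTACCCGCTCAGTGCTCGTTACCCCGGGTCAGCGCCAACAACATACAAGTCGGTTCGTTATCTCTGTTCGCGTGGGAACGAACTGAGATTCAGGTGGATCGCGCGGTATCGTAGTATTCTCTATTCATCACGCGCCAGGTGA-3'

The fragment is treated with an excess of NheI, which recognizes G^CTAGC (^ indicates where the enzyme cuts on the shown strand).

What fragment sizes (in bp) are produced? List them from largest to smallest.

NheI sites (GCTAGC) start at positions 51, 67.
NheI cuts after the first base of each site, so after positions 51, 67.
Linear molecule, 2 cuts → 3 fragments:
  1–51 → 51 bp
  52–67 → 16 bp
  68–232 → 165 bp
Sorted largest to smallest: 165, 51, 16 bp.

165, 51, 16 bp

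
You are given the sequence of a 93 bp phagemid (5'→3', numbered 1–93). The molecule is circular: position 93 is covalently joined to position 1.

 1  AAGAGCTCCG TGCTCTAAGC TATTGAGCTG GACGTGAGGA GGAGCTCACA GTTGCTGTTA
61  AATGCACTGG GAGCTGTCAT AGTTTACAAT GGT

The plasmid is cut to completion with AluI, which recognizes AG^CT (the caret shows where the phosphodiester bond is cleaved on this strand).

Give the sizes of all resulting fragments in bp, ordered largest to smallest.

29, 25, 17, 14, 8 bp

AluI sites (AGCT) start at positions 4, 18, 26, 43, 72.
AluI cuts after base 2 of each site, so after positions 5, 19, 27, 44, 73.
Circular molecule, 5 cuts → 5 fragments:
  6–19 → 14 bp
  20–27 → 8 bp
  28–44 → 17 bp
  45–73 → 29 bp
  74–93 then 1–5 → 20 + 5 = 25 bp
Sorted largest to smallest: 29, 25, 17, 14, 8 bp.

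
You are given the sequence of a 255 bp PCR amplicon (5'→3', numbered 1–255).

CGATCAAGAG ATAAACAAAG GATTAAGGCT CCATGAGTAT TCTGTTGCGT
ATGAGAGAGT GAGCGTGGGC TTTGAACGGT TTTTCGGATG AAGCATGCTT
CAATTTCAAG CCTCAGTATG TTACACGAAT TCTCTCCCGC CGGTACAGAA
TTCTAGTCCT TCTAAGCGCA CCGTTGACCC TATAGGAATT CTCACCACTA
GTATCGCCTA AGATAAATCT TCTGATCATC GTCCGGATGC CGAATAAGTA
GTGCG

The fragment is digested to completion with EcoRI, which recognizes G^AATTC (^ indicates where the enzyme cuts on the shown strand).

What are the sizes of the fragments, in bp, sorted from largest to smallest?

127, 69, 38, 21 bp

EcoRI sites (GAATTC) start at positions 127, 148, 186.
EcoRI cuts after the first base of each site, so after positions 127, 148, 186.
Linear molecule, 3 cuts → 4 fragments:
  1–127 → 127 bp
  128–148 → 21 bp
  149–186 → 38 bp
  187–255 → 69 bp
Sorted largest to smallest: 127, 69, 38, 21 bp.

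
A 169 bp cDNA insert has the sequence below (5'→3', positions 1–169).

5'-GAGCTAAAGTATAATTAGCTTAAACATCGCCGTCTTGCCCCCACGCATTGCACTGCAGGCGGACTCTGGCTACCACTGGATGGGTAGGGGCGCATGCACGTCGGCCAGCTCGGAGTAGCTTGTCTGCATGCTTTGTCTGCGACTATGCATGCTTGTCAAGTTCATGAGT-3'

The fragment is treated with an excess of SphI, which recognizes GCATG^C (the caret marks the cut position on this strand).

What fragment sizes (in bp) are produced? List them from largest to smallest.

SphI sites (GCATGC) start at positions 92, 126, 147.
SphI cuts after base 5 of each site (before the last base), so after positions 96, 130, 151.
Linear molecule, 3 cuts → 4 fragments:
  1–96 → 96 bp
  97–130 → 34 bp
  131–151 → 21 bp
  152–169 → 18 bp
Sorted largest to smallest: 96, 34, 21, 18 bp.

96, 34, 21, 18 bp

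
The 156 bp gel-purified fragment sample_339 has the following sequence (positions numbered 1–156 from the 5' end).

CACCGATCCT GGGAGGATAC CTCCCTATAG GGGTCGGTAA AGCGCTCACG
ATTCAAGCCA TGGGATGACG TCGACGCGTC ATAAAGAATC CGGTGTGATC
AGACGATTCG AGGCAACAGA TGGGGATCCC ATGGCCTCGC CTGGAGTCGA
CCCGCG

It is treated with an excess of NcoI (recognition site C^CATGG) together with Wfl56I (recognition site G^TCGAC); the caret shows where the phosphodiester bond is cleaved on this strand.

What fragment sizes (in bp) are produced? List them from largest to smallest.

59, 58, 17, 12, 10 bp

NcoI sites (CCATGG) start at positions 58, 129.
NcoI cuts after the first base of each site, so after positions 58, 129.
Wfl56I sites (GTCGAC) start at positions 70, 146.
Wfl56I cuts after the first base of each site, so after positions 70, 146.
Combined cut positions: 58, 70, 129, 146.
Linear molecule, 4 cuts → 5 fragments:
  1–58 → 58 bp
  59–70 → 12 bp
  71–129 → 59 bp
  130–146 → 17 bp
  147–156 → 10 bp
Sorted largest to smallest: 59, 58, 17, 12, 10 bp.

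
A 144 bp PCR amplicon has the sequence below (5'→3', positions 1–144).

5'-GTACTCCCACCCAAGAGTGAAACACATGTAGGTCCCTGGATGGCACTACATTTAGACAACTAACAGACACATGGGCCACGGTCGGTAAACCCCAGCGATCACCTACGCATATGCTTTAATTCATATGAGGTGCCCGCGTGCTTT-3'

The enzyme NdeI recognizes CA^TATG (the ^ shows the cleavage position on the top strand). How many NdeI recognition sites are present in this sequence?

2

CATATG occurs starting at positions 108, 122.
NdeI cuts at 2 sites.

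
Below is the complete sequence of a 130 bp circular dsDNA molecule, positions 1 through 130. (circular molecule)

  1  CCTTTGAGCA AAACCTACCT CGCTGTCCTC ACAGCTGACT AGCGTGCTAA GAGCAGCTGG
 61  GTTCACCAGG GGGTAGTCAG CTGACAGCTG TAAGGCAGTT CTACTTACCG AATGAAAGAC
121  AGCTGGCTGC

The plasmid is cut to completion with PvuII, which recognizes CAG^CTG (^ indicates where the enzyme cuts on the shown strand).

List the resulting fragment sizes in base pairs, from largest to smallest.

42, 35, 24, 22, 7 bp

PvuII sites (CAGCTG) start at positions 32, 54, 78, 85, 120.
PvuII cuts after base 3 of each site, so after positions 34, 56, 80, 87, 122.
Circular molecule, 5 cuts → 5 fragments:
  35–56 → 22 bp
  57–80 → 24 bp
  81–87 → 7 bp
  88–122 → 35 bp
  123–130 then 1–34 → 8 + 34 = 42 bp
Sorted largest to smallest: 42, 35, 24, 22, 7 bp.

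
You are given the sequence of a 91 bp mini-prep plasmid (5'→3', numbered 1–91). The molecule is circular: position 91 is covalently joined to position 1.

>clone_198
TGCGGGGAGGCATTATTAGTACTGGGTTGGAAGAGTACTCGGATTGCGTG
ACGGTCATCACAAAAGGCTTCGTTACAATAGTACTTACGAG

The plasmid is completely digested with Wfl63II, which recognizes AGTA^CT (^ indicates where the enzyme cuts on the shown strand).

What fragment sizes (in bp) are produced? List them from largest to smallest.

46, 29, 16 bp

Wfl63II sites (AGTACT) start at positions 18, 34, 80.
Wfl63II cuts after base 4 of each site, so after positions 21, 37, 83.
Circular molecule, 3 cuts → 3 fragments:
  22–37 → 16 bp
  38–83 → 46 bp
  84–91 then 1–21 → 8 + 21 = 29 bp
Sorted largest to smallest: 46, 29, 16 bp.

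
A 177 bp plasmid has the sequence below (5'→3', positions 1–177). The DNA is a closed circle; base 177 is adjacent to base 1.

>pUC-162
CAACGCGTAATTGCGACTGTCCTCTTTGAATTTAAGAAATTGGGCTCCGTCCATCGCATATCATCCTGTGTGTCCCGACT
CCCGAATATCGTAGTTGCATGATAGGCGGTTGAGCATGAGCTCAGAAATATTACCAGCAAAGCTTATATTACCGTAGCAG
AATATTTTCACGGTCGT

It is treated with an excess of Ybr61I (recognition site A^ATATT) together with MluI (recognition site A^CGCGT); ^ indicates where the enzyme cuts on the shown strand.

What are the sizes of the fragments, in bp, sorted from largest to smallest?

124, 34, 19 bp

Ybr61I sites (AATATT) start at positions 127, 161.
Ybr61I cuts after the first base of each site, so after positions 127, 161.
The MluI site (ACGCGT) starts at position 3.
MluI cuts after the first base of each site, so after position 3.
Combined cut positions: 3, 127, 161.
Circular molecule, 3 cuts → 3 fragments:
  4–127 → 124 bp
  128–161 → 34 bp
  162–177 then 1–3 → 16 + 3 = 19 bp
Sorted largest to smallest: 124, 34, 19 bp.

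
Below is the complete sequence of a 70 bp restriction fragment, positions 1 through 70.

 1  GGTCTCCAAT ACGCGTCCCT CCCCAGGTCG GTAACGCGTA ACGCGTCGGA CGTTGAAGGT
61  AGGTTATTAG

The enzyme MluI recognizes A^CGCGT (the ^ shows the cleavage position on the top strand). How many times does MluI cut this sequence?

ACGCGT occurs starting at positions 11, 34, 41.
MluI cuts at 3 sites.

3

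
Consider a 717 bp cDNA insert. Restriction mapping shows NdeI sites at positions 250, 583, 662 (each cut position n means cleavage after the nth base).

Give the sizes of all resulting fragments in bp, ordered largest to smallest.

Linear molecule, 3 cuts → 4 fragments:
  250 − 0 = 250 bp
  583 − 250 = 333 bp
  662 − 583 = 79 bp
  717 − 662 = 55 bp
Sorted largest to smallest: 333, 250, 79, 55 bp.

333, 250, 79, 55 bp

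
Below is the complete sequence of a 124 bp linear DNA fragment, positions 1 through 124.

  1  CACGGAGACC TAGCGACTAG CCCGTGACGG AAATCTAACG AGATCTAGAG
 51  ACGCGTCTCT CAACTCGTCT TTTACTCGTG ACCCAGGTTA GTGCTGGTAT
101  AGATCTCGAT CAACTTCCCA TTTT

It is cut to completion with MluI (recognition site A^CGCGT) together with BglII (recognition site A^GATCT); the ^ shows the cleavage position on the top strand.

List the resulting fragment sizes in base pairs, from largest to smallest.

50, 41, 23, 10 bp

The MluI site (ACGCGT) starts at position 51.
MluI cuts after the first base of each site, so after position 51.
BglII sites (AGATCT) start at positions 41, 101.
BglII cuts after the first base of each site, so after positions 41, 101.
Combined cut positions: 41, 51, 101.
Linear molecule, 3 cuts → 4 fragments:
  1–41 → 41 bp
  42–51 → 10 bp
  52–101 → 50 bp
  102–124 → 23 bp
Sorted largest to smallest: 50, 41, 23, 10 bp.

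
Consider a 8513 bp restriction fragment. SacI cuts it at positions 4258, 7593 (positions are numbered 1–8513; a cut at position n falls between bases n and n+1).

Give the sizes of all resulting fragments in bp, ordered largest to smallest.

4258, 3335, 920 bp

Linear molecule, 2 cuts → 3 fragments:
  4258 − 0 = 4258 bp
  7593 − 4258 = 3335 bp
  8513 − 7593 = 920 bp
Sorted largest to smallest: 4258, 3335, 920 bp.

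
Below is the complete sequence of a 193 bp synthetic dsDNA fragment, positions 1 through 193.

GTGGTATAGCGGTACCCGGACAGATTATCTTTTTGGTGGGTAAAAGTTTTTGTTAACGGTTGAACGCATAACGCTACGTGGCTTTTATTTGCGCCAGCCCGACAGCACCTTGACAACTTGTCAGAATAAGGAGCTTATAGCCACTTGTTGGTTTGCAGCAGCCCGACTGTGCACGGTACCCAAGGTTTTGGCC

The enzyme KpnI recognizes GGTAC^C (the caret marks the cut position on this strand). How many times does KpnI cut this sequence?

GGTACC occurs starting at positions 11, 175.
KpnI cuts at 2 sites.

2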